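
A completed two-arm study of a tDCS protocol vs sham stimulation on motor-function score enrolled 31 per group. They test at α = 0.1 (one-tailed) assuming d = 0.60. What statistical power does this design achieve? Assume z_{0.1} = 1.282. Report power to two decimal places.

For two equal groups, power = Φ(d·√(n/2) − z_{α}).
d·√(n/2) = 0.60 × √(31/2) = 0.60 × 3.937 = 2.362.
z_β = 2.362 − 1.282 = 1.080.
Power = Φ(1.080) = 0.860.

power ≈ 0.86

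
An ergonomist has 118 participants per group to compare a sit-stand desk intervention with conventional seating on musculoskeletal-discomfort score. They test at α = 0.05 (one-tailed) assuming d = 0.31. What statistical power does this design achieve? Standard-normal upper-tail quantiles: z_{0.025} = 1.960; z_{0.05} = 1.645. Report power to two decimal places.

For two equal groups, power = Φ(d·√(n/2) − z_{α}).
d·√(n/2) = 0.31 × √(118/2) = 0.31 × 7.681 = 2.381.
z_β = 2.381 − 1.645 = 0.736.
Power = Φ(0.736) = 0.769.

power ≈ 0.77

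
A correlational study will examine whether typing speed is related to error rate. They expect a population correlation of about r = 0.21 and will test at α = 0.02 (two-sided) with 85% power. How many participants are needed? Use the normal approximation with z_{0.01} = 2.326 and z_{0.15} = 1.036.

Fisher's z: C = ½·ln((1+r)/(1−r)) = ½·ln(1.5316) = 0.2132.
n = ((z_{α/2} + z_β)/C)² + 3.
(2.326 + 1.036) / 0.2132 = 3.362 / 0.2132 = 15.769.
n = 15.769² + 3 = 248.67 + 3 = 251.7.
Round up.

n = 252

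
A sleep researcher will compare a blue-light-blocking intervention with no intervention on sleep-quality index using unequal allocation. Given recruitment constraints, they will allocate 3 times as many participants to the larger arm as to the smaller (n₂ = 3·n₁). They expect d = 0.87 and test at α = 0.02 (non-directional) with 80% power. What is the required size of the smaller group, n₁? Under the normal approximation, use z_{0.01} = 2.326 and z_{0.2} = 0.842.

With allocation ratio k = n₂/n₁ = 3, Var(x̄₁−x̄₂) = σ²(1/n₁ + 1/(k·n₁)) = σ²·(k+1)/(k·n₁).
So n₁ = (1 + 1/k)·((z_{α/2} + z_β)/d)² = 1.333 × (3.168/0.87)².
n₁ = 1.333 × 13.26 = 17.7.
Round up: n₁ = 18, giving n₂ = 3 × 18 = 54.

n₁ = 18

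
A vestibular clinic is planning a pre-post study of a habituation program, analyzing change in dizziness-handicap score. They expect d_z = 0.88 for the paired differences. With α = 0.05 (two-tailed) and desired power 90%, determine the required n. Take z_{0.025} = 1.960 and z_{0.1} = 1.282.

For a paired (one-sample on differences) test: n = ((z_{α/2} + z_β) / d)².
z_{α/2} + z_β = 1.960 + 1.282 = 3.242.
n = (3.242 / 0.88)² = 3.684² = 13.57.
Round up.

n = 14 pairs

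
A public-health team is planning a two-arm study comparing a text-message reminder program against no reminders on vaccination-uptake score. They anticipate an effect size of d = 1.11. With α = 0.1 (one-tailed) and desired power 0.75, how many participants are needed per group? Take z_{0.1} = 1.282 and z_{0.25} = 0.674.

n = 7 per group

For two independent groups with equal n: n = 2·((z_{α} + z_β) / d)².
z_{α} + z_β = 1.282 + 0.674 = 1.956.
n = 2 × (1.956 / 1.11)² = 2 × 1.762² = 2 × 3.11 = 6.2.
Round up to the next whole participant.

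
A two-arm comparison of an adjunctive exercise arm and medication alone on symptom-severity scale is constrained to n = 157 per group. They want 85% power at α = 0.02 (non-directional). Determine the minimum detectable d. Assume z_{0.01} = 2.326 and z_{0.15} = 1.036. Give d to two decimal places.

For two independent groups of n = 157 each: d_min = (z_{α/2} + z_β)·√(2/n).
z-sum = 2.326 + 1.036 = 3.362.
d_min = 3.362 × √(2/157) = 3.362 × 0.1129 = 0.379.

d_min ≈ 0.38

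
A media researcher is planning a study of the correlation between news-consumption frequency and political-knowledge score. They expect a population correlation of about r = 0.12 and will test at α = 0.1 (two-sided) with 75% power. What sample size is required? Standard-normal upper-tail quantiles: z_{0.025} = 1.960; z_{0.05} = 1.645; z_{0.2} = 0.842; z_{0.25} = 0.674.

Fisher's z: C = ½·ln((1+r)/(1−r)) = ½·ln(1.2727) = 0.1206.
n = ((z_{α/2} + z_β)/C)² + 3.
(1.645 + 0.674) / 0.1206 = 2.319 / 0.1206 = 19.229.
n = 19.229² + 3 = 369.75 + 3 = 372.7.
Round up.

n = 373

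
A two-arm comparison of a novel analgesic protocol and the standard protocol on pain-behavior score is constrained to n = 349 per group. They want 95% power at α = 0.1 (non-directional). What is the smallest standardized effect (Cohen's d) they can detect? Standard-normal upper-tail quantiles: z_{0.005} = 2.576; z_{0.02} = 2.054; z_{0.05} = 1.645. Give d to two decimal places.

d_min ≈ 0.25

For two independent groups of n = 349 each: d_min = (z_{α/2} + z_β)·√(2/n).
z-sum = 1.645 + 1.645 = 3.290.
d_min = 3.290 × √(2/349) = 3.290 × 0.0757 = 0.249.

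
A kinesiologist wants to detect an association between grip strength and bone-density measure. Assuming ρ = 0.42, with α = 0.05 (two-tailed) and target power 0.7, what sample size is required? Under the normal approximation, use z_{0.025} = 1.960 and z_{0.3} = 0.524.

n = 34

Fisher's z: C = ½·ln((1+r)/(1−r)) = ½·ln(2.4483) = 0.4477.
n = ((z_{α/2} + z_β)/C)² + 3.
(1.960 + 0.524) / 0.4477 = 2.484 / 0.4477 = 5.548.
n = 5.548² + 3 = 30.78 + 3 = 33.8.
Round up.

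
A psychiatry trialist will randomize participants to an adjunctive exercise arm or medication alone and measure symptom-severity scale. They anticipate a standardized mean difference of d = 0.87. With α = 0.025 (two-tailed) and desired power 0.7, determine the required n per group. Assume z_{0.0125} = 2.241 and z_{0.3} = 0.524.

n = 21 per group

For two independent groups with equal n: n = 2·((z_{α/2} + z_β) / d)².
z_{α/2} + z_β = 2.241 + 0.524 = 2.765.
n = 2 × (2.765 / 0.87)² = 2 × 3.178² = 2 × 10.10 = 20.2.
Round up to the next whole participant.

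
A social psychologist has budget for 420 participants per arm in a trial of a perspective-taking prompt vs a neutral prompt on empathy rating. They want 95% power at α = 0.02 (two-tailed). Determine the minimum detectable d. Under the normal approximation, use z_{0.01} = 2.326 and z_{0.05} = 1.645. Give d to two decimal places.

d_min ≈ 0.27

For two independent groups of n = 420 each: d_min = (z_{α/2} + z_β)·√(2/n).
z-sum = 2.326 + 1.645 = 3.971.
d_min = 3.971 × √(2/420) = 3.971 × 0.0690 = 0.274.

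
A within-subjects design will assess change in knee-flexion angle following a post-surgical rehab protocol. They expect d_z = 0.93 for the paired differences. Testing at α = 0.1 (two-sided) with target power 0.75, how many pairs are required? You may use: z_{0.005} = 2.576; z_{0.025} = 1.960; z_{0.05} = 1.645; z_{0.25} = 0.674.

For a paired (one-sample on differences) test: n = ((z_{α/2} + z_β) / d)².
z_{α/2} + z_β = 1.645 + 0.674 = 2.319.
n = (2.319 / 0.93)² = 2.494² = 6.22.
Round up.

n = 7 pairs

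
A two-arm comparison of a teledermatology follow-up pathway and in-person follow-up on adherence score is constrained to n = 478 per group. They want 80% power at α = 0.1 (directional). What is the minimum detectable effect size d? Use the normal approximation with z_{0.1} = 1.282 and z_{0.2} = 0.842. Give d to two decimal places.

d_min ≈ 0.14

For two independent groups of n = 478 each: d_min = (z_{α} + z_β)·√(2/n).
z-sum = 1.282 + 0.842 = 2.124.
d_min = 2.124 × √(2/478) = 2.124 × 0.0647 = 0.137.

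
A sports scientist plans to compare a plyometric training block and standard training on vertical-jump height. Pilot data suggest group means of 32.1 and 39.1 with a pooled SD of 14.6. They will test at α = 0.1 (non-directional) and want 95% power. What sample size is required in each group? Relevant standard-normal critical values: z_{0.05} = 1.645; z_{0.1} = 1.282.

Cohen's d = |M₁ − M₂| / SD_pooled = |32.1 − 39.1| / 14.6 = 7.0 / 14.6 = 0.479.
For two independent groups with equal n: n = 2·((z_{α/2} + z_β) / d)².
z_{α/2} + z_β = 1.645 + 1.645 = 3.290.
n = 2 × (3.290 / 0.479)² = 2 × 6.868² = 2 × 47.18 = 94.4.
Round up to the next whole participant.

n = 95 per group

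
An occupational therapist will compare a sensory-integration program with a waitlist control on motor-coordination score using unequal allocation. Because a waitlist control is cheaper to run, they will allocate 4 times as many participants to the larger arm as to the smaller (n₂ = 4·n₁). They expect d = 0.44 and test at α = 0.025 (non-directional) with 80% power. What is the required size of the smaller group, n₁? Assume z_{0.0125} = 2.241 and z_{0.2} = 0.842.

n₁ = 62

With allocation ratio k = n₂/n₁ = 4, Var(x̄₁−x̄₂) = σ²(1/n₁ + 1/(k·n₁)) = σ²·(k+1)/(k·n₁).
So n₁ = (1 + 1/k)·((z_{α/2} + z_β)/d)² = 1.250 × (3.083/0.44)².
n₁ = 1.250 × 49.10 = 61.4.
Round up: n₁ = 62, giving n₂ = 4 × 62 = 248.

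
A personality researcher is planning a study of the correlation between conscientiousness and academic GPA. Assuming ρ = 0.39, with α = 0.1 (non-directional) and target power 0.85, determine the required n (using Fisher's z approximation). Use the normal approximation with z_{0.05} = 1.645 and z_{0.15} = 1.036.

n = 46

Fisher's z: C = ½·ln((1+r)/(1−r)) = ½·ln(2.2787) = 0.4118.
n = ((z_{α/2} + z_β)/C)² + 3.
(1.645 + 1.036) / 0.4118 = 2.681 / 0.4118 = 6.510.
n = 6.510² + 3 = 42.39 + 3 = 45.4.
Round up.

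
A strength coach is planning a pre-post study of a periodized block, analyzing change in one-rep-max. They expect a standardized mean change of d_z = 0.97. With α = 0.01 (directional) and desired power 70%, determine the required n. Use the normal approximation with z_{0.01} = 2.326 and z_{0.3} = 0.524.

For a paired (one-sample on differences) test: n = ((z_{α} + z_β) / d)².
z_{α} + z_β = 2.326 + 0.524 = 2.850.
n = (2.850 / 0.97)² = 2.938² = 8.63.
Round up.

n = 9 pairs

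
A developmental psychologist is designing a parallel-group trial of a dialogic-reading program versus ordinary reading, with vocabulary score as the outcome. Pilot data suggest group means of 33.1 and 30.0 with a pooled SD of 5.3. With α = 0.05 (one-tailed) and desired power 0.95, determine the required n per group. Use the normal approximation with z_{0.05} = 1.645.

n = 64 per group

Cohen's d = |M₁ − M₂| / SD_pooled = |33.1 − 30.0| / 5.3 = 3.1 / 5.3 = 0.585.
For two independent groups with equal n: n = 2·((z_{α} + z_β) / d)².
z_{α} + z_β = 1.645 + 1.645 = 3.290.
n = 2 × (3.290 / 0.585)² = 2 × 5.624² = 2 × 31.63 = 63.3.
Round up to the next whole participant.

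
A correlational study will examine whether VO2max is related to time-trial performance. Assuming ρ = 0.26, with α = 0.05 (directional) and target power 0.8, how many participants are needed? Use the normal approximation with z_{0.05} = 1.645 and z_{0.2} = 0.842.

n = 91

Fisher's z: C = ½·ln((1+r)/(1−r)) = ½·ln(1.7027) = 0.2661.
n = ((z_{α} + z_β)/C)² + 3.
(1.645 + 0.842) / 0.2661 = 2.487 / 0.2661 = 9.346.
n = 9.346² + 3 = 87.35 + 3 = 90.3.
Round up.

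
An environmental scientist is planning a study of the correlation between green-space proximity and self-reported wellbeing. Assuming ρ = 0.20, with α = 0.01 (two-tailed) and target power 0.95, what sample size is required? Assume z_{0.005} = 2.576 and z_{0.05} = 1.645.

Fisher's z: C = ½·ln((1+r)/(1−r)) = ½·ln(1.5000) = 0.2027.
n = ((z_{α/2} + z_β)/C)² + 3.
(2.576 + 1.645) / 0.2027 = 4.221 / 0.2027 = 20.824.
n = 20.824² + 3 = 433.63 + 3 = 436.6.
Round up.

n = 437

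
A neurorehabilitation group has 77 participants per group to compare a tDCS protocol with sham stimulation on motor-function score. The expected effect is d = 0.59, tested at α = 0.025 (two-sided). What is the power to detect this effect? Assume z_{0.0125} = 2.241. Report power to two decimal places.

power ≈ 0.92

For two equal groups, power = Φ(d·√(n/2) − z_{α/2}).
d·√(n/2) = 0.59 × √(77/2) = 0.59 × 6.205 = 3.661.
z_β = 3.661 − 2.241 = 1.420.
Power = Φ(1.420) = 0.922.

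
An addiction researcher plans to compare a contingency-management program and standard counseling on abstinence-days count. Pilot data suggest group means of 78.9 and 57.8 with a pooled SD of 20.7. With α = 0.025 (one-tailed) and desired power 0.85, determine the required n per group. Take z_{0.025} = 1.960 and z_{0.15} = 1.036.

n = 18 per group

Cohen's d = |M₁ − M₂| / SD_pooled = |78.9 − 57.8| / 20.7 = 21.1 / 20.7 = 1.019.
For two independent groups with equal n: n = 2·((z_{α} + z_β) / d)².
z_{α} + z_β = 1.960 + 1.036 = 2.996.
n = 2 × (2.996 / 1.019)² = 2 × 2.940² = 2 × 8.64 = 17.3.
Round up to the next whole participant.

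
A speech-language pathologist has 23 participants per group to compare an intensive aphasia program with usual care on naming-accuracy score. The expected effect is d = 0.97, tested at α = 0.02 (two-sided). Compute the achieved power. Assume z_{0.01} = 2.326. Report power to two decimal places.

For two equal groups, power = Φ(d·√(n/2) − z_{α/2}).
d·√(n/2) = 0.97 × √(23/2) = 0.97 × 3.391 = 3.289.
z_β = 3.289 − 2.326 = 0.963.
Power = Φ(0.963) = 0.832.

power ≈ 0.83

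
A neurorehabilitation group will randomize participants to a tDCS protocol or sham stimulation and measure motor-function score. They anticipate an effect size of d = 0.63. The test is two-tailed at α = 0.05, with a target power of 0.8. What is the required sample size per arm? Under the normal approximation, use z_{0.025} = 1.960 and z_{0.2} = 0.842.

n = 40 per group

For two independent groups with equal n: n = 2·((z_{α/2} + z_β) / d)².
z_{α/2} + z_β = 1.960 + 0.842 = 2.802.
n = 2 × (2.802 / 0.63)² = 2 × 4.448² = 2 × 19.78 = 39.6.
Round up to the next whole participant.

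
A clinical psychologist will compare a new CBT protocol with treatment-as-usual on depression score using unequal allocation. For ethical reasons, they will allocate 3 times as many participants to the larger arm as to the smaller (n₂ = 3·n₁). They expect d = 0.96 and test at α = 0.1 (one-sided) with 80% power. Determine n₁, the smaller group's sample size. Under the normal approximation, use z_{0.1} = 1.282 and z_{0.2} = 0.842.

n₁ = 7

With allocation ratio k = n₂/n₁ = 3, Var(x̄₁−x̄₂) = σ²(1/n₁ + 1/(k·n₁)) = σ²·(k+1)/(k·n₁).
So n₁ = (1 + 1/k)·((z_{α} + z_β)/d)² = 1.333 × (2.124/0.96)².
n₁ = 1.333 × 4.90 = 6.5.
Round up: n₁ = 7, giving n₂ = 3 × 7 = 21.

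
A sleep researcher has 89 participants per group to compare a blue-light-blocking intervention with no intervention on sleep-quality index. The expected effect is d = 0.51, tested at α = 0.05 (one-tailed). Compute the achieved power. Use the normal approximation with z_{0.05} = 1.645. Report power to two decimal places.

power ≈ 0.96

For two equal groups, power = Φ(d·√(n/2) − z_{α}).
d·√(n/2) = 0.51 × √(89/2) = 0.51 × 6.671 = 3.402.
z_β = 3.402 − 1.645 = 1.757.
Power = Φ(1.757) = 0.961.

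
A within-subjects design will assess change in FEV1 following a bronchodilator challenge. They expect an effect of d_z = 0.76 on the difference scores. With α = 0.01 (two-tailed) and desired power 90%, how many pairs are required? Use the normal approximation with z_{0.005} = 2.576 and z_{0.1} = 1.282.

For a paired (one-sample on differences) test: n = ((z_{α/2} + z_β) / d)².
z_{α/2} + z_β = 2.576 + 1.282 = 3.858.
n = (3.858 / 0.76)² = 5.076² = 25.77.
Round up.

n = 26 pairs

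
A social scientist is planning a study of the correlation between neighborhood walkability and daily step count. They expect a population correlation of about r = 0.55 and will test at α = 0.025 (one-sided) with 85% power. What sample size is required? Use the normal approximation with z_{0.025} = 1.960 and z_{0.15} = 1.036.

n = 27

Fisher's z: C = ½·ln((1+r)/(1−r)) = ½·ln(3.4444) = 0.6184.
n = ((z_{α} + z_β)/C)² + 3.
(1.960 + 1.036) / 0.6184 = 2.996 / 0.6184 = 4.845.
n = 4.845² + 3 = 23.47 + 3 = 26.5.
Round up.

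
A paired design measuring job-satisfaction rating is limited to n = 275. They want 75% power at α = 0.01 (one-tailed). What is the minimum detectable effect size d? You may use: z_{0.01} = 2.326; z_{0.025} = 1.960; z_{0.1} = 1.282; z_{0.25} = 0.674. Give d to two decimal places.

d_min ≈ 0.18

For a single sample (or paired design) of n = 275: d_min = (z_{α} + z_β)/√n.
z-sum = 2.326 + 0.674 = 3.000.
d_min = 3.000 / √275 = 3.000 / 16.583 = 0.181.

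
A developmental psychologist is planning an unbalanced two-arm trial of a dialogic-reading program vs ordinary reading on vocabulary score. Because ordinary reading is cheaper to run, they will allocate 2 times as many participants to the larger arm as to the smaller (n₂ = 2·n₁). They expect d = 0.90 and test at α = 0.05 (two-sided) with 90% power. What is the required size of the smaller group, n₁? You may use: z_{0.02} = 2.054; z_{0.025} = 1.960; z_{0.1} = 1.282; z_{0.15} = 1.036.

n₁ = 20

With allocation ratio k = n₂/n₁ = 2, Var(x̄₁−x̄₂) = σ²(1/n₁ + 1/(k·n₁)) = σ²·(k+1)/(k·n₁).
So n₁ = (1 + 1/k)·((z_{α/2} + z_β)/d)² = 1.500 × (3.242/0.90)².
n₁ = 1.500 × 12.98 = 19.5.
Round up: n₁ = 20, giving n₂ = 2 × 20 = 40.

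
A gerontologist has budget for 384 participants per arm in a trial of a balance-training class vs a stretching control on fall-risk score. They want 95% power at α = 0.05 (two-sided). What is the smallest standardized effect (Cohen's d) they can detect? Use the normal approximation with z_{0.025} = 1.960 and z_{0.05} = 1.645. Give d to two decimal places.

For two independent groups of n = 384 each: d_min = (z_{α/2} + z_β)·√(2/n).
z-sum = 1.960 + 1.645 = 3.605.
d_min = 3.605 × √(2/384) = 3.605 × 0.0722 = 0.260.

d_min ≈ 0.26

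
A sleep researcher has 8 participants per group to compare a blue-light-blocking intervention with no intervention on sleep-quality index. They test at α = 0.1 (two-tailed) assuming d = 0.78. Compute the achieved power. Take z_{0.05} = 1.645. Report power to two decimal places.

power ≈ 0.47

For two equal groups, power = Φ(d·√(n/2) − z_{α/2}).
d·√(n/2) = 0.78 × √(8/2) = 0.78 × 2.000 = 1.560.
z_β = 1.560 − 1.645 = -0.085.
Power = Φ(-0.085) = 0.466.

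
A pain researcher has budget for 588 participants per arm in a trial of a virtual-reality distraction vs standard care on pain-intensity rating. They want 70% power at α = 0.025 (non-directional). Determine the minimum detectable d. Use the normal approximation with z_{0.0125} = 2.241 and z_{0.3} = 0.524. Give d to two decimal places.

For two independent groups of n = 588 each: d_min = (z_{α/2} + z_β)·√(2/n).
z-sum = 2.241 + 0.524 = 2.765.
d_min = 2.765 × √(2/588) = 2.765 × 0.0583 = 0.161.

d_min ≈ 0.16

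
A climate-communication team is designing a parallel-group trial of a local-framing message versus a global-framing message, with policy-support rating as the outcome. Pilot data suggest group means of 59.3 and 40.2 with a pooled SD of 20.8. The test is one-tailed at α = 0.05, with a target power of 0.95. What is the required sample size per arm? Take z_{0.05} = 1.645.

Cohen's d = |M₁ − M₂| / SD_pooled = |59.3 − 40.2| / 20.8 = 19.1 / 20.8 = 0.918.
For two independent groups with equal n: n = 2·((z_{α} + z_β) / d)².
z_{α} + z_β = 1.645 + 1.645 = 3.290.
n = 2 × (3.290 / 0.918)² = 2 × 3.584² = 2 × 12.84 = 25.7.
Round up to the next whole participant.

n = 26 per group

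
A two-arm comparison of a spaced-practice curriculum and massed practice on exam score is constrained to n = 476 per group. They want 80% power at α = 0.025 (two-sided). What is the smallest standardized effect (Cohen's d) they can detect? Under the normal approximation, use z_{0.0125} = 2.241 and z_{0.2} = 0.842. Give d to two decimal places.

For two independent groups of n = 476 each: d_min = (z_{α/2} + z_β)·√(2/n).
z-sum = 2.241 + 0.842 = 3.083.
d_min = 3.083 × √(2/476) = 3.083 × 0.0648 = 0.200.

d_min ≈ 0.20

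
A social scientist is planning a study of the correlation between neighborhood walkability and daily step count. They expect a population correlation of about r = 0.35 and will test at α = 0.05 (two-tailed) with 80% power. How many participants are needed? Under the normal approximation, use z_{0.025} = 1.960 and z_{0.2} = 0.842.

n = 62

Fisher's z: C = ½·ln((1+r)/(1−r)) = ½·ln(2.0769) = 0.3654.
n = ((z_{α/2} + z_β)/C)² + 3.
(1.960 + 0.842) / 0.3654 = 2.802 / 0.3654 = 7.668.
n = 7.668² + 3 = 58.80 + 3 = 61.8.
Round up.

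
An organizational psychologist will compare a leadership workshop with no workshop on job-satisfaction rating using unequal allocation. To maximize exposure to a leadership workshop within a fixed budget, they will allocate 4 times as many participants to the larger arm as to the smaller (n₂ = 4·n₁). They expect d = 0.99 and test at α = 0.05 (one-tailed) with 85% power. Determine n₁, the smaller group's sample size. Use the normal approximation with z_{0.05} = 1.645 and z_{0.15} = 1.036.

With allocation ratio k = n₂/n₁ = 4, Var(x̄₁−x̄₂) = σ²(1/n₁ + 1/(k·n₁)) = σ²·(k+1)/(k·n₁).
So n₁ = (1 + 1/k)·((z_{α} + z_β)/d)² = 1.250 × (2.681/0.99)².
n₁ = 1.250 × 7.33 = 9.2.
Round up: n₁ = 10, giving n₂ = 4 × 10 = 40.

n₁ = 10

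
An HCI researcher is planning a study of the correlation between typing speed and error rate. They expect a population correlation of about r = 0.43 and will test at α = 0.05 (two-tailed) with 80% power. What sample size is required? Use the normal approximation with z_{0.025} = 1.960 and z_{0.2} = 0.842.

Fisher's z: C = ½·ln((1+r)/(1−r)) = ½·ln(2.5088) = 0.4599.
n = ((z_{α/2} + z_β)/C)² + 3.
(1.960 + 0.842) / 0.4599 = 2.802 / 0.4599 = 6.093.
n = 6.093² + 3 = 37.12 + 3 = 40.1.
Round up.

n = 41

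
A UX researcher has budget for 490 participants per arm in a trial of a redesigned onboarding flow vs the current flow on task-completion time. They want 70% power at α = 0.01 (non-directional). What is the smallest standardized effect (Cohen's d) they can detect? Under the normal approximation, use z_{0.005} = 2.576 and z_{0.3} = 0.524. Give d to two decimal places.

d_min ≈ 0.20

For two independent groups of n = 490 each: d_min = (z_{α/2} + z_β)·√(2/n).
z-sum = 2.576 + 0.524 = 3.100.
d_min = 3.100 × √(2/490) = 3.100 × 0.0639 = 0.198.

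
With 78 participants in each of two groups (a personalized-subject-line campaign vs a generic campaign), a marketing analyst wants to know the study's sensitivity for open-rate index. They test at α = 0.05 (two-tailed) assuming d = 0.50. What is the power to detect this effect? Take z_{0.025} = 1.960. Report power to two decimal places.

For two equal groups, power = Φ(d·√(n/2) − z_{α/2}).
d·√(n/2) = 0.50 × √(78/2) = 0.50 × 6.245 = 3.122.
z_β = 3.122 − 1.960 = 1.162.
Power = Φ(1.162) = 0.877.

power ≈ 0.88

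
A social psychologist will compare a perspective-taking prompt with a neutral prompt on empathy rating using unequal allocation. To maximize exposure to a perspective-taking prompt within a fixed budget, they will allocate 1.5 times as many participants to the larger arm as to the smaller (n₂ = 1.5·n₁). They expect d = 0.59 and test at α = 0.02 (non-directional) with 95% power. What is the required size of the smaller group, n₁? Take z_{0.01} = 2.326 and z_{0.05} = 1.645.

n₁ = 76

With allocation ratio k = n₂/n₁ = 1.5, Var(x̄₁−x̄₂) = σ²(1/n₁ + 1/(k·n₁)) = σ²·(k+1)/(k·n₁).
So n₁ = (1 + 1/k)·((z_{α/2} + z_β)/d)² = 1.667 × (3.971/0.59)².
n₁ = 1.667 × 45.30 = 75.5.
Round up: n₁ = 76, giving n₂ = 1.5 × 76 = 114.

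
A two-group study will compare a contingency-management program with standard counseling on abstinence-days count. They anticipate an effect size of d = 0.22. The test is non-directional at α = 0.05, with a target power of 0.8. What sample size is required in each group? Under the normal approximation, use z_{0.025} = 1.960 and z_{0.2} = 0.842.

For two independent groups with equal n: n = 2·((z_{α/2} + z_β) / d)².
z_{α/2} + z_β = 1.960 + 0.842 = 2.802.
n = 2 × (2.802 / 0.22)² = 2 × 12.736² = 2 × 162.21 = 324.4.
Round up to the next whole participant.

n = 325 per group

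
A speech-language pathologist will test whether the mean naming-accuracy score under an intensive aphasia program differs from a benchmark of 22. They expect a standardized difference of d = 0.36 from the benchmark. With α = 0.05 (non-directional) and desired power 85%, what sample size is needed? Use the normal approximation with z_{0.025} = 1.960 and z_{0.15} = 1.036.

n = 70

For a one-sample test: n = ((z_{α/2} + z_β) / d)².
z_{α/2} + z_β = 1.960 + 1.036 = 2.996.
n = (2.996 / 0.36)² = 8.322² = 69.26.
Round up.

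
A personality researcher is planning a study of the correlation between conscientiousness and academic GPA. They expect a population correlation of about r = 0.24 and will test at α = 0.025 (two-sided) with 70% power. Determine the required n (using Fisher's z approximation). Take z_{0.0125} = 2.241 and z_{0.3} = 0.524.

n = 131

Fisher's z: C = ½·ln((1+r)/(1−r)) = ½·ln(1.6316) = 0.2448.
n = ((z_{α/2} + z_β)/C)² + 3.
(2.241 + 0.524) / 0.2448 = 2.765 / 0.2448 = 11.295.
n = 11.295² + 3 = 127.58 + 3 = 130.6.
Round up.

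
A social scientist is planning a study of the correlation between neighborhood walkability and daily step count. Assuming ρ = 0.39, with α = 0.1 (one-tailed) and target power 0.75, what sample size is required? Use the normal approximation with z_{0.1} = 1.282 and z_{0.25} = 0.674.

Fisher's z: C = ½·ln((1+r)/(1−r)) = ½·ln(2.2787) = 0.4118.
n = ((z_{α} + z_β)/C)² + 3.
(1.282 + 0.674) / 0.4118 = 1.956 / 0.4118 = 4.750.
n = 4.750² + 3 = 22.56 + 3 = 25.6.
Round up.

n = 26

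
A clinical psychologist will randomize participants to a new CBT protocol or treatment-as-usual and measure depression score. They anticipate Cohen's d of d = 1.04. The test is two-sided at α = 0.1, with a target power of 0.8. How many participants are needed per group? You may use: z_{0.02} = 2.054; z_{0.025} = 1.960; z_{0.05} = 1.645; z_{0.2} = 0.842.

For two independent groups with equal n: n = 2·((z_{α/2} + z_β) / d)².
z_{α/2} + z_β = 1.645 + 0.842 = 2.487.
n = 2 × (2.487 / 1.04)² = 2 × 2.391² = 2 × 5.72 = 11.4.
Round up to the next whole participant.

n = 12 per group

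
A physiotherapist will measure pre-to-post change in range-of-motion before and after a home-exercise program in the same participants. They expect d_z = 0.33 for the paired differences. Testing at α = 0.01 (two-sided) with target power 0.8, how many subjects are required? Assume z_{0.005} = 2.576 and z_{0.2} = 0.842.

For a paired (one-sample on differences) test: n = ((z_{α/2} + z_β) / d)².
z_{α/2} + z_β = 2.576 + 0.842 = 3.418.
n = (3.418 / 0.33)² = 10.358² = 107.28.
Round up.

n = 108 pairs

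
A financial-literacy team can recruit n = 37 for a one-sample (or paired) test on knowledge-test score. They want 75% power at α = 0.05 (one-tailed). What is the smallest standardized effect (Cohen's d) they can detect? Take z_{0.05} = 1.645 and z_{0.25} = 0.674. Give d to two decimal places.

For a single sample (or paired design) of n = 37: d_min = (z_{α} + z_β)/√n.
z-sum = 1.645 + 0.674 = 2.319.
d_min = 2.319 / √37 = 2.319 / 6.083 = 0.381.

d_min ≈ 0.38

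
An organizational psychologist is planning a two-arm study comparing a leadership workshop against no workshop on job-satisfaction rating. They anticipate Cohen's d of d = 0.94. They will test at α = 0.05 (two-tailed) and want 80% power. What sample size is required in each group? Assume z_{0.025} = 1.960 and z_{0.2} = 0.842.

n = 18 per group

For two independent groups with equal n: n = 2·((z_{α/2} + z_β) / d)².
z_{α/2} + z_β = 1.960 + 0.842 = 2.802.
n = 2 × (2.802 / 0.94)² = 2 × 2.981² = 2 × 8.89 = 17.8.
Round up to the next whole participant.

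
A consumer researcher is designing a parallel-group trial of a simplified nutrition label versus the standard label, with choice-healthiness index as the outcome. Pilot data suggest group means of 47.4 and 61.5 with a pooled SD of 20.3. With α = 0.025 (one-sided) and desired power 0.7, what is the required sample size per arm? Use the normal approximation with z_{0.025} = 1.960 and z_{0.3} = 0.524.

Cohen's d = |M₁ − M₂| / SD_pooled = |47.4 − 61.5| / 20.3 = 14.1 / 20.3 = 0.695.
For two independent groups with equal n: n = 2·((z_{α} + z_β) / d)².
z_{α} + z_β = 1.960 + 0.524 = 2.484.
n = 2 × (2.484 / 0.695)² = 2 × 3.574² = 2 × 12.77 = 25.5.
Round up to the next whole participant.

n = 26 per group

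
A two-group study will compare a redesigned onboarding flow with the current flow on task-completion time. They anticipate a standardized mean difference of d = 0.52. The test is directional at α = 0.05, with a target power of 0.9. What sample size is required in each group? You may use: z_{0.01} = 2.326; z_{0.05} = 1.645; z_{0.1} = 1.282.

For two independent groups with equal n: n = 2·((z_{α} + z_β) / d)².
z_{α} + z_β = 1.645 + 1.282 = 2.927.
n = 2 × (2.927 / 0.52)² = 2 × 5.629² = 2 × 31.68 = 63.4.
Round up to the next whole participant.

n = 64 per group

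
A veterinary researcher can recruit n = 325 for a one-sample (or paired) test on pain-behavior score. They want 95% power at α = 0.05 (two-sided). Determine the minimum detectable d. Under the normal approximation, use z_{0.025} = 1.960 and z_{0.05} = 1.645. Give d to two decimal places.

d_min ≈ 0.20

For a single sample (or paired design) of n = 325: d_min = (z_{α/2} + z_β)/√n.
z-sum = 1.960 + 1.645 = 3.605.
d_min = 3.605 / √325 = 3.605 / 18.028 = 0.200.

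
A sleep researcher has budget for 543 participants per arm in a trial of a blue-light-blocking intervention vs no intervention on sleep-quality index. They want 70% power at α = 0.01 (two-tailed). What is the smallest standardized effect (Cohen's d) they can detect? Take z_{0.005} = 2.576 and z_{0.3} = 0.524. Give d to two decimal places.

For two independent groups of n = 543 each: d_min = (z_{α/2} + z_β)·√(2/n).
z-sum = 2.576 + 0.524 = 3.100.
d_min = 3.100 × √(2/543) = 3.100 × 0.0607 = 0.188.

d_min ≈ 0.19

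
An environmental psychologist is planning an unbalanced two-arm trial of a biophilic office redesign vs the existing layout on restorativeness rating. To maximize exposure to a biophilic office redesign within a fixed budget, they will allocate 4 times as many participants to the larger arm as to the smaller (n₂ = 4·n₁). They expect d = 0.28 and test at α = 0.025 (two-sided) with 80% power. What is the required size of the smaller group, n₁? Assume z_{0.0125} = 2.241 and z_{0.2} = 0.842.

With allocation ratio k = n₂/n₁ = 4, Var(x̄₁−x̄₂) = σ²(1/n₁ + 1/(k·n₁)) = σ²·(k+1)/(k·n₁).
So n₁ = (1 + 1/k)·((z_{α/2} + z_β)/d)² = 1.250 × (3.083/0.28)².
n₁ = 1.250 × 121.24 = 151.5.
Round up: n₁ = 152, giving n₂ = 4 × 152 = 608.

n₁ = 152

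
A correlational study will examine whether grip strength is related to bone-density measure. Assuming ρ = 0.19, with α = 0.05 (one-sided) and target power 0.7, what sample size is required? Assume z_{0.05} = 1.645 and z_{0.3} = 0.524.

Fisher's z: C = ½·ln((1+r)/(1−r)) = ½·ln(1.4691) = 0.1923.
n = ((z_{α} + z_β)/C)² + 3.
(1.645 + 0.524) / 0.1923 = 2.169 / 0.1923 = 11.279.
n = 11.279² + 3 = 127.22 + 3 = 130.2.
Round up.

n = 131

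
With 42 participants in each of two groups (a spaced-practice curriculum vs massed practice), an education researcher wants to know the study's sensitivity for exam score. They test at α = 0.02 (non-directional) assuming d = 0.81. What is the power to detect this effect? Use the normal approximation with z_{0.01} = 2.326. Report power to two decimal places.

power ≈ 0.92

For two equal groups, power = Φ(d·√(n/2) − z_{α/2}).
d·√(n/2) = 0.81 × √(42/2) = 0.81 × 4.583 = 3.712.
z_β = 3.712 − 2.326 = 1.386.
Power = Φ(1.386) = 0.917.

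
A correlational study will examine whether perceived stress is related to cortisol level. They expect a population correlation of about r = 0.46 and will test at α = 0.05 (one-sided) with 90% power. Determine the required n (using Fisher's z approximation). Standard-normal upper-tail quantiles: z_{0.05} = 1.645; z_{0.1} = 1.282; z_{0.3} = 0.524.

Fisher's z: C = ½·ln((1+r)/(1−r)) = ½·ln(2.7037) = 0.4973.
n = ((z_{α} + z_β)/C)² + 3.
(1.645 + 1.282) / 0.4973 = 2.927 / 0.4973 = 5.886.
n = 5.886² + 3 = 34.64 + 3 = 37.6.
Round up.

n = 38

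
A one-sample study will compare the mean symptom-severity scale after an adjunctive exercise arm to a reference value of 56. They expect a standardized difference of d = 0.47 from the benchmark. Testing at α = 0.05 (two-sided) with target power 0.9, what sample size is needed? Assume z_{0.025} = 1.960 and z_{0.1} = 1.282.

n = 48

For a one-sample test: n = ((z_{α/2} + z_β) / d)².
z_{α/2} + z_β = 1.960 + 1.282 = 3.242.
n = (3.242 / 0.47)² = 6.898² = 47.58.
Round up.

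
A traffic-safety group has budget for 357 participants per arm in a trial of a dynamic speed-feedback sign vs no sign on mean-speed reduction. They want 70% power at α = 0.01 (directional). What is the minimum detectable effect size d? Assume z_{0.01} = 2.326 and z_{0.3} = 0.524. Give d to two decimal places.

For two independent groups of n = 357 each: d_min = (z_{α} + z_β)·√(2/n).
z-sum = 2.326 + 0.524 = 2.850.
d_min = 2.850 × √(2/357) = 2.850 × 0.0748 = 0.213.

d_min ≈ 0.21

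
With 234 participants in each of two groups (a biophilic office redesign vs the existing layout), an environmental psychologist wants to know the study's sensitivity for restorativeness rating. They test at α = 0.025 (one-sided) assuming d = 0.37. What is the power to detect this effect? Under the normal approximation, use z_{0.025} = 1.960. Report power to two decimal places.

For two equal groups, power = Φ(d·√(n/2) − z_{α}).
d·√(n/2) = 0.37 × √(234/2) = 0.37 × 10.817 = 4.002.
z_β = 4.002 − 1.960 = 2.042.
Power = Φ(2.042) = 0.979.

power ≈ 0.98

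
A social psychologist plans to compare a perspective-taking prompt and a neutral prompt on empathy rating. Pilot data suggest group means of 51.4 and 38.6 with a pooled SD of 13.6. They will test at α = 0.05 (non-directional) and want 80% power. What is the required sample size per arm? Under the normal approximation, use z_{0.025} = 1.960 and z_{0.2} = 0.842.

n = 18 per group

Cohen's d = |M₁ − M₂| / SD_pooled = |51.4 − 38.6| / 13.6 = 12.8 / 13.6 = 0.941.
For two independent groups with equal n: n = 2·((z_{α/2} + z_β) / d)².
z_{α/2} + z_β = 1.960 + 0.842 = 2.802.
n = 2 × (2.802 / 0.941)² = 2 × 2.978² = 2 × 8.87 = 17.7.
Round up to the next whole participant.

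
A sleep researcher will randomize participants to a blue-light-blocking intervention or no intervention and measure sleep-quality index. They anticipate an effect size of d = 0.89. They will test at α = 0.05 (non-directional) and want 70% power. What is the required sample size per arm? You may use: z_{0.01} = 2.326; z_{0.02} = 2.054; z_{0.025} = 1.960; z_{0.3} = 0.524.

n = 16 per group

For two independent groups with equal n: n = 2·((z_{α/2} + z_β) / d)².
z_{α/2} + z_β = 1.960 + 0.524 = 2.484.
n = 2 × (2.484 / 0.89)² = 2 × 2.791² = 2 × 7.79 = 15.6.
Round up to the next whole participant.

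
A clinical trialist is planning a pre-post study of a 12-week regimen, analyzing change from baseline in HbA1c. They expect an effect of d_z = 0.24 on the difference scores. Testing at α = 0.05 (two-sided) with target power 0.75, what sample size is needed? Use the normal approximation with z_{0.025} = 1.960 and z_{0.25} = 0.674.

For a paired (one-sample on differences) test: n = ((z_{α/2} + z_β) / d)².
z_{α/2} + z_β = 1.960 + 0.674 = 2.634.
n = (2.634 / 0.24)² = 10.975² = 120.45.
Round up.

n = 121 pairs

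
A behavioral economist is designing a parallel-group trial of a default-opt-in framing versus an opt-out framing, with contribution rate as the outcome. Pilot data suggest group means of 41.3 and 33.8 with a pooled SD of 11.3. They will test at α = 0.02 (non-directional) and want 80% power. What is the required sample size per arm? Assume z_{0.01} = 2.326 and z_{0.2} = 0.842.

Cohen's d = |M₁ − M₂| / SD_pooled = |41.3 − 33.8| / 11.3 = 7.5 / 11.3 = 0.664.
For two independent groups with equal n: n = 2·((z_{α/2} + z_β) / d)².
z_{α/2} + z_β = 2.326 + 0.842 = 3.168.
n = 2 × (3.168 / 0.664)² = 2 × 4.771² = 2 × 22.76 = 45.5.
Round up to the next whole participant.

n = 46 per group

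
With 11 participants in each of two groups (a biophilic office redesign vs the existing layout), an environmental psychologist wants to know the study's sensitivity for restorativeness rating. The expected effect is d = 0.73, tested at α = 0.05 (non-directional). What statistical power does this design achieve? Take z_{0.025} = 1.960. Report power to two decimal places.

For two equal groups, power = Φ(d·√(n/2) − z_{α/2}).
d·√(n/2) = 0.73 × √(11/2) = 0.73 × 2.345 = 1.712.
z_β = 1.712 − 1.960 = -0.248.
Power = Φ(-0.248) = 0.402.

power ≈ 0.40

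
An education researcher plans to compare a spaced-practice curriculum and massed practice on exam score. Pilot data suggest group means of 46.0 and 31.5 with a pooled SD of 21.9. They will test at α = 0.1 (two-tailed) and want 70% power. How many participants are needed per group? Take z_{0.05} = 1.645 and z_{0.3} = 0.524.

Cohen's d = |M₁ − M₂| / SD_pooled = |46.0 − 31.5| / 21.9 = 14.5 / 21.9 = 0.662.
For two independent groups with equal n: n = 2·((z_{α/2} + z_β) / d)².
z_{α/2} + z_β = 1.645 + 0.524 = 2.169.
n = 2 × (2.169 / 0.662)² = 2 × 3.276² = 2 × 10.74 = 21.5.
Round up to the next whole participant.

n = 22 per group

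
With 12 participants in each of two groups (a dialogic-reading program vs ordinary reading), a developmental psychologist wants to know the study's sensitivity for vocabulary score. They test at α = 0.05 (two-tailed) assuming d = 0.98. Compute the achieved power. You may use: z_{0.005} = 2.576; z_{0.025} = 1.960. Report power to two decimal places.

For two equal groups, power = Φ(d·√(n/2) − z_{α/2}).
d·√(n/2) = 0.98 × √(12/2) = 0.98 × 2.449 = 2.400.
z_β = 2.400 − 1.960 = 0.440.
Power = Φ(0.440) = 0.670.

power ≈ 0.67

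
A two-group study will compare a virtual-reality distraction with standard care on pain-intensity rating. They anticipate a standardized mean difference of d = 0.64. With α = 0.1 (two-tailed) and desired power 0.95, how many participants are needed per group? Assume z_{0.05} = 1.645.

n = 53 per group

For two independent groups with equal n: n = 2·((z_{α/2} + z_β) / d)².
z_{α/2} + z_β = 1.645 + 1.645 = 3.290.
n = 2 × (3.290 / 0.64)² = 2 × 5.141² = 2 × 26.43 = 52.9.
Round up to the next whole participant.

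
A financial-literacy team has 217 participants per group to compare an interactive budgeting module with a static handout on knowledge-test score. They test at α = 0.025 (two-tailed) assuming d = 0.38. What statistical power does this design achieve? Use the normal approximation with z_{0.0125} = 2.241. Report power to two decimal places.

For two equal groups, power = Φ(d·√(n/2) − z_{α/2}).
d·√(n/2) = 0.38 × √(217/2) = 0.38 × 10.416 = 3.958.
z_β = 3.958 − 2.241 = 1.717.
Power = Φ(1.717) = 0.957.

power ≈ 0.96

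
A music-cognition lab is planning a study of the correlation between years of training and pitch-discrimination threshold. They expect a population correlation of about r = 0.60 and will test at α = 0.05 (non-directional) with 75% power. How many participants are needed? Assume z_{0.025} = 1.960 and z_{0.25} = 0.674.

n = 18

Fisher's z: C = ½·ln((1+r)/(1−r)) = ½·ln(4.0000) = 0.6931.
n = ((z_{α/2} + z_β)/C)² + 3.
(1.960 + 0.674) / 0.6931 = 2.634 / 0.6931 = 3.800.
n = 3.800² + 3 = 14.44 + 3 = 17.4.
Round up.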